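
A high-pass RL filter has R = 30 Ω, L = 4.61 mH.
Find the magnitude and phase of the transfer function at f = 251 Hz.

Step 1 — Angular frequency: ω = 2π·251 = 1577 rad/s.
Step 2 — Transfer function: H(jω) = jωL/(R + jωL).
Step 3 — Numerator jωL = j·7.27; denominator R + jωL = 30 + j7.27.
Step 4 — H = 0.05547 + j0.2289.
Step 5 — Magnitude: |H| = 0.2355 (-12.6 dB); phase: φ = 76.4°.

|H| = 0.2355 (-12.6 dB), φ = 76.4°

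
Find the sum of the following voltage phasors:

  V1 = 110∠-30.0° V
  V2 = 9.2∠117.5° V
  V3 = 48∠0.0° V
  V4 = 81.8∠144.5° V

Step 1 — Convert each phasor to rectangular form:
  V1 = 110·(cos(-30.0°) + j·sin(-30.0°)) = 95.26 - j55 V
  V2 = 9.2·(cos(117.5°) + j·sin(117.5°)) = -4.248 + j8.16 V
  V3 = 48·(cos(0.0°) + j·sin(0.0°)) = 48 V
  V4 = 81.8·(cos(144.5°) + j·sin(144.5°)) = -66.59 + j47.5 V
Step 2 — Sum components: V_total = 72.42 + j0.662 V.
Step 3 — Convert to polar: |V_total| = 72.42 V, ∠V_total = 0.5°.

V_total = 72.42∠0.5° V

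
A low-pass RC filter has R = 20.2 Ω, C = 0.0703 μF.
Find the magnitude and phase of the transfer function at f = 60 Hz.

Step 1 — Angular frequency: ω = 2π·60 = 377 rad/s.
Step 2 — Transfer function: H(jω) = 1/(1 + jωRC).
Step 3 — Denominator: 1 + jωRC = 1 + j·377·20.2·7.03e-08 = 1 + j0.0005354.
Step 4 — H = 1 - j0.0005353.
Step 5 — Magnitude: |H| = 1 (-0.0 dB); phase: φ = -0.0°.

|H| = 1 (-0.0 dB), φ = -0.0°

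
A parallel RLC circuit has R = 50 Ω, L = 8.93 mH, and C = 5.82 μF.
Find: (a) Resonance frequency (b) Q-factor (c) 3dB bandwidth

Step 1 — Resonance: ω₀ = 1/√(LC) = 1/√(0.00893·5.82e-06) = 4386 rad/s.
Step 2 — f₀ = ω₀/(2π) = 698.1 Hz.
Step 3 — Parallel Q: Q = R/(ω₀L) = 50/(4386·0.00893) = 1.276.
Step 4 — Bandwidth: Δω = ω₀/Q = 3436 rad/s; BW = Δω/(2π) = 546.9 Hz.

(a) f₀ = 698.1 Hz  (b) Q = 1.276  (c) BW = 546.9 Hz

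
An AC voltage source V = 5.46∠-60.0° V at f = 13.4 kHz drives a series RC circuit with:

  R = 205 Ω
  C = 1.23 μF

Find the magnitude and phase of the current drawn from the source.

Step 1 — Angular frequency: ω = 2π·f = 2π·1.34e+04 = 8.419e+04 rad/s.
Step 2 — Component impedances:
  R: Z = R = 205 Ω
  C: Z = 1/(jωC) = -j/(ω·C) = 0 - j9.656 Ω
Step 3 — Series combination: Z_total = R + C = 205 - j9.656 Ω = 205.2∠-2.7° Ω.
Step 4 — Source phasor: V = 5.46∠-60.0° V = 2.73 - j4.728 V.
Step 5 — Ohm's law: I = V / Z_total = (2.73 - j4.728) / (205 - j9.656) = 0.01437 - j0.02239 A.
Step 6 — Convert to polar: |I| = 0.0266 A, ∠I = -57.3°.

I = 0.0266∠-57.3° A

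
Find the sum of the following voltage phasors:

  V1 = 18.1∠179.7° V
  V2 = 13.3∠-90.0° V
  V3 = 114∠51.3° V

Step 1 — Convert each phasor to rectangular form:
  V1 = 18.1·(cos(179.7°) + j·sin(179.7°)) = -18.1 + j0.09477 V
  V2 = 13.3·(cos(-90.0°) + j·sin(-90.0°)) = 0 - j13.3 V
  V3 = 114·(cos(51.3°) + j·sin(51.3°)) = 71.28 + j88.97 V
Step 2 — Sum components: V_total = 53.18 + j75.76 V.
Step 3 — Convert to polar: |V_total| = 92.56 V, ∠V_total = 54.9°.

V_total = 92.56∠54.9° V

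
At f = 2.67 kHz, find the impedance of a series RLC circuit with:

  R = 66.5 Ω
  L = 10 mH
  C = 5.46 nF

Step 1 — Angular frequency: ω = 2π·f = 2π·2670 = 1.678e+04 rad/s.
Step 2 — Component impedances:
  R: Z = R = 66.5 Ω
  L: Z = jωL = j·1.678e+04·0.01 = 0 + j167.8 Ω
  C: Z = 1/(jωC) = -j/(ω·C) = 0 - j1.092e+04 Ω
Step 3 — Series combination: Z_total = R + L + C = 66.5 - j1.075e+04 Ω = 1.075e+04∠-89.6° Ω.

Z = 66.5 - j1.075e+04 Ω = 1.075e+04∠-89.6° Ω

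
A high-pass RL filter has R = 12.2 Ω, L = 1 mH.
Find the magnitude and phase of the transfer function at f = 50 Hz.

Step 1 — Angular frequency: ω = 2π·50 = 314.2 rad/s.
Step 2 — Transfer function: H(jω) = jωL/(R + jωL).
Step 3 — Numerator jωL = j·0.3142; denominator R + jωL = 12.2 + j0.3142.
Step 4 — H = 0.0006627 + j0.02573.
Step 5 — Magnitude: |H| = 0.02574 (-31.8 dB); phase: φ = 88.5°.

|H| = 0.02574 (-31.8 dB), φ = 88.5°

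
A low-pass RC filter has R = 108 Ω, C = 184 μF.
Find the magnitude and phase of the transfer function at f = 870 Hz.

Step 1 — Angular frequency: ω = 2π·870 = 5466 rad/s.
Step 2 — Transfer function: H(jω) = 1/(1 + jωRC).
Step 3 — Denominator: 1 + jωRC = 1 + j·5466·108·0.000184 = 1 + j108.6.
Step 4 — H = 8.474e-05 - j0.009205.
Step 5 — Magnitude: |H| = 0.009205 (-40.7 dB); phase: φ = -89.5°.

|H| = 0.009205 (-40.7 dB), φ = -89.5°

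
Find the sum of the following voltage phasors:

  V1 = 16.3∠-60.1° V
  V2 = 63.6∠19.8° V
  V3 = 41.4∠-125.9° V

Step 1 — Convert each phasor to rectangular form:
  V1 = 16.3·(cos(-60.1°) + j·sin(-60.1°)) = 8.125 - j14.13 V
  V2 = 63.6·(cos(19.8°) + j·sin(19.8°)) = 59.84 + j21.54 V
  V3 = 41.4·(cos(-125.9°) + j·sin(-125.9°)) = -24.28 - j33.54 V
Step 2 — Sum components: V_total = 43.69 - j26.12 V.
Step 3 — Convert to polar: |V_total| = 50.9 V, ∠V_total = -30.9°.

V_total = 50.9∠-30.9° V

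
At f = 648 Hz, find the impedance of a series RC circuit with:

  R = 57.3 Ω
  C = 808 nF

Step 1 — Angular frequency: ω = 2π·f = 2π·648 = 4072 rad/s.
Step 2 — Component impedances:
  R: Z = R = 57.3 Ω
  C: Z = 1/(jωC) = -j/(ω·C) = 0 - j304 Ω
Step 3 — Series combination: Z_total = R + C = 57.3 - j304 Ω = 309.3∠-79.3° Ω.

Z = 57.3 - j304 Ω = 309.3∠-79.3° Ω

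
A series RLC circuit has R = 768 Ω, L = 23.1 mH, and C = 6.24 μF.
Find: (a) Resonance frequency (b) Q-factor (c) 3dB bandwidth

Step 1 — Resonance: ω₀ = 1/√(LC) = 1/√(0.0231·6.24e-06) = 2634 rad/s.
Step 2 — f₀ = ω₀/(2π) = 419.2 Hz.
Step 3 — Series Q: Q = ω₀L/R = 2634·0.0231/768 = 0.07922.
Step 4 — Bandwidth: Δω = ω₀/Q = 3.325e+04 rad/s; BW = Δω/(2π) = 5291 Hz.

(a) f₀ = 419.2 Hz  (b) Q = 0.07922  (c) BW = 5291 Hz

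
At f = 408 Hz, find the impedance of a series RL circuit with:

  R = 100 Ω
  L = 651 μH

Step 1 — Angular frequency: ω = 2π·f = 2π·408 = 2564 rad/s.
Step 2 — Component impedances:
  R: Z = R = 100 Ω
  L: Z = jωL = j·2564·0.000651 = 0 + j1.669 Ω
Step 3 — Series combination: Z_total = R + L = 100 + j1.669 Ω = 100∠1.0° Ω.

Z = 100 + j1.669 Ω = 100∠1.0° Ω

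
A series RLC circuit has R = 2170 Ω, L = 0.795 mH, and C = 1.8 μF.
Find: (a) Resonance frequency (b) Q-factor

Step 1 — Resonance condition Im(Z)=0 gives ω₀ = 1/√(LC).
Step 2 — ω₀ = 1/√(0.000795·1.8e-06) = 2.644e+04 rad/s.
Step 3 — f₀ = ω₀/(2π) = 4207 Hz.
Step 4 — Series Q: Q = ω₀L/R = 2.644e+04·0.000795/2170 = 0.009685.

(a) f₀ = 4207 Hz  (b) Q = 0.009685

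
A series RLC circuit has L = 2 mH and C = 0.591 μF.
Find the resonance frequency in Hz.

Step 1 — Resonance condition Im(Z)=0 gives ω₀ = 1/√(LC).
Step 2 — ω₀ = 1/√(0.002·5.91e-07) = 2.909e+04 rad/s.
Step 3 — f₀ = ω₀/(2π) = 4629 Hz.

f₀ = 4629 Hz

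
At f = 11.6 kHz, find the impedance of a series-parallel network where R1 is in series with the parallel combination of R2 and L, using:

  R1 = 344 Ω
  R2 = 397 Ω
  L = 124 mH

Step 1 — Angular frequency: ω = 2π·f = 2π·1.16e+04 = 7.288e+04 rad/s.
Step 2 — Component impedances:
  R1: Z = R = 344 Ω
  R2: Z = R = 397 Ω
  L: Z = jωL = j·7.288e+04·0.124 = 0 + j9038 Ω
Step 3 — Parallel branch: R2 || L = 1/(1/R2 + 1/L) = 396.2 + j17.41 Ω.
Step 4 — Series with R1: Z_total = R1 + (R2 || L) = 740.2 + j17.41 Ω = 740.4∠1.3° Ω.

Z = 740.2 + j17.41 Ω = 740.4∠1.3° Ω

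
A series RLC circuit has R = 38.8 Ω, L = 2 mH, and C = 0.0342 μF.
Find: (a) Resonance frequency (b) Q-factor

Step 1 — Resonance condition Im(Z)=0 gives ω₀ = 1/√(LC).
Step 2 — ω₀ = 1/√(0.002·3.42e-08) = 1.209e+05 rad/s.
Step 3 — f₀ = ω₀/(2π) = 1.924e+04 Hz.
Step 4 — Series Q: Q = ω₀L/R = 1.209e+05·0.002/38.8 = 6.233.

(a) f₀ = 1.924e+04 Hz  (b) Q = 6.233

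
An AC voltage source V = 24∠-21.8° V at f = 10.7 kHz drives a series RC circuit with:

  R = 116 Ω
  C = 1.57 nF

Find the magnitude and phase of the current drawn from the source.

Step 1 — Angular frequency: ω = 2π·f = 2π·1.07e+04 = 6.723e+04 rad/s.
Step 2 — Component impedances:
  R: Z = R = 116 Ω
  C: Z = 1/(jωC) = -j/(ω·C) = 0 - j9474 Ω
Step 3 — Series combination: Z_total = R + C = 116 - j9474 Ω = 9475∠-89.3° Ω.
Step 4 — Source phasor: V = 24∠-21.8° V = 22.28 - j8.913 V.
Step 5 — Ohm's law: I = V / Z_total = (22.28 - j8.913) / (116 - j9474) = 0.0009694 + j0.00234 A.
Step 6 — Convert to polar: |I| = 0.002533 A, ∠I = 67.5°.

I = 0.002533∠67.5° A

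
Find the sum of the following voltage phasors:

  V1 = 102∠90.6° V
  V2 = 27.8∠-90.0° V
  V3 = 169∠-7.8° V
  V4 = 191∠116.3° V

Step 1 — Convert each phasor to rectangular form:
  V1 = 102·(cos(90.6°) + j·sin(90.6°)) = -1.068 + j102 V
  V2 = 27.8·(cos(-90.0°) + j·sin(-90.0°)) = 0 - j27.8 V
  V3 = 169·(cos(-7.8°) + j·sin(-7.8°)) = 167.4 - j22.94 V
  V4 = 191·(cos(116.3°) + j·sin(116.3°)) = -84.63 + j171.2 V
Step 2 — Sum components: V_total = 81.74 + j222.5 V.
Step 3 — Convert to polar: |V_total| = 237 V, ∠V_total = 69.8°.

V_total = 237∠69.8° V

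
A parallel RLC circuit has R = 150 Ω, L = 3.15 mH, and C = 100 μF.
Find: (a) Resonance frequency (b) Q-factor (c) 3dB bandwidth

Step 1 — Resonance: ω₀ = 1/√(LC) = 1/√(0.00315·0.0001) = 1782 rad/s.
Step 2 — f₀ = ω₀/(2π) = 283.6 Hz.
Step 3 — Parallel Q: Q = R/(ω₀L) = 150/(1782·0.00315) = 26.73.
Step 4 — Bandwidth: Δω = ω₀/Q = 66.67 rad/s; BW = Δω/(2π) = 10.61 Hz.

(a) f₀ = 283.6 Hz  (b) Q = 26.73  (c) BW = 10.61 Hz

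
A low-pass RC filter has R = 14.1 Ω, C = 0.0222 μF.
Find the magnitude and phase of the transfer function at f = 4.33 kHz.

Step 1 — Angular frequency: ω = 2π·4330 = 2.721e+04 rad/s.
Step 2 — Transfer function: H(jω) = 1/(1 + jωRC).
Step 3 — Denominator: 1 + jωRC = 1 + j·2.721e+04·14.1·2.22e-08 = 1 + j0.008516.
Step 4 — H = 0.9999 - j0.008515.
Step 5 — Magnitude: |H| = 1 (-0.0 dB); phase: φ = -0.5°.

|H| = 1 (-0.0 dB), φ = -0.5°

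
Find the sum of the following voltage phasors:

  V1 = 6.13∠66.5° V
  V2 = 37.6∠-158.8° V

Step 1 — Convert each phasor to rectangular form:
  V1 = 6.13·(cos(66.5°) + j·sin(66.5°)) = 2.444 + j5.622 V
  V2 = 37.6·(cos(-158.8°) + j·sin(-158.8°)) = -35.06 - j13.6 V
Step 2 — Sum components: V_total = -32.61 - j7.976 V.
Step 3 — Convert to polar: |V_total| = 33.57 V, ∠V_total = -166.3°.

V_total = 33.57∠-166.3° V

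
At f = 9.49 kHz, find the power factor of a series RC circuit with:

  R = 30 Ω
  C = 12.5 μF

Step 1 — Angular frequency: ω = 2π·f = 2π·9490 = 5.963e+04 rad/s.
Step 2 — Component impedances:
  R: Z = R = 30 Ω
  C: Z = 1/(jωC) = -j/(ω·C) = 0 - j1.342 Ω
Step 3 — Series combination: Z_total = R + C = 30 - j1.342 Ω = 30.03∠-2.6° Ω.
Step 4 — Power factor: PF = cos(φ) = Re(Z)/|Z| = 30/30.03 = 0.999.
Step 5 — Type: Im(Z) = -1.342 ⇒ leading (phase φ = -2.6°).

PF = 0.999 (leading, φ = -2.6°)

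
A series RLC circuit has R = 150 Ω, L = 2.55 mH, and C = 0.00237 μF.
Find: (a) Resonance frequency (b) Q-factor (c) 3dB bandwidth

Step 1 — Resonance: ω₀ = 1/√(LC) = 1/√(0.00255·2.37e-09) = 4.068e+05 rad/s.
Step 2 — f₀ = ω₀/(2π) = 6.474e+04 Hz.
Step 3 — Series Q: Q = ω₀L/R = 4.068e+05·0.00255/150 = 6.915.
Step 4 — Bandwidth: Δω = ω₀/Q = 5.882e+04 rad/s; BW = Δω/(2π) = 9362 Hz.

(a) f₀ = 6.474e+04 Hz  (b) Q = 6.915  (c) BW = 9362 Hz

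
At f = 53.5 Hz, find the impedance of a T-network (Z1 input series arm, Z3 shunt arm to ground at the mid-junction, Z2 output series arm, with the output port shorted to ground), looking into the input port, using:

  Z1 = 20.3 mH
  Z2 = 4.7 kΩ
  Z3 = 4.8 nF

Step 1 — Angular frequency: ω = 2π·f = 2π·53.5 = 336.2 rad/s.
Step 2 — Component impedances:
  Z1: Z = jωL = j·336.2·0.0203 = 0 + j6.824 Ω
  Z2: Z = R = 4700 Ω
  Z3: Z = 1/(jωC) = -j/(ω·C) = 0 - j6.198e+05 Ω
Step 3 — With the output port shorted to ground, the output series arm Z2 runs from the junction to ground; the shunt arm Z3 also runs from the junction to ground. They appear in parallel: Z3 || Z2 = 4700 - j35.64 Ω.
Step 4 — Series with input arm Z1: Z_in = Z1 + (Z3 || Z2) = 4700 - j28.82 Ω = 4700∠-0.4° Ω.

Z = 4700 - j28.82 Ω = 4700∠-0.4° Ω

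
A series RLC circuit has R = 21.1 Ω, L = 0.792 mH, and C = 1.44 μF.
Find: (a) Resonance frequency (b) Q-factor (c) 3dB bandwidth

Step 1 — Resonance: ω₀ = 1/√(LC) = 1/√(0.000792·1.44e-06) = 2.961e+04 rad/s.
Step 2 — f₀ = ω₀/(2π) = 4713 Hz.
Step 3 — Series Q: Q = ω₀L/R = 2.961e+04·0.000792/21.1 = 1.111.
Step 4 — Bandwidth: Δω = ω₀/Q = 2.664e+04 rad/s; BW = Δω/(2π) = 4240 Hz.

(a) f₀ = 4713 Hz  (b) Q = 1.111  (c) BW = 4240 Hz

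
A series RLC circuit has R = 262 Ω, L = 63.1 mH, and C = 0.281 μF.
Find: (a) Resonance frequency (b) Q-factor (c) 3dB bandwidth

Step 1 — Resonance condition Im(Z)=0 gives ω₀ = 1/√(LC).
Step 2 — ω₀ = 1/√(0.0631·2.81e-07) = 7510 rad/s.
Step 3 — f₀ = ω₀/(2π) = 1195 Hz.
Step 4 — Series Q: Q = ω₀L/R = 7510·0.0631/262 = 1.809.
Step 5 — 3dB bandwidth: Δω = ω₀/Q = 4152 rad/s; BW = Δω/(2π) = 660.8 Hz.

(a) f₀ = 1195 Hz  (b) Q = 1.809  (c) BW = 660.8 Hz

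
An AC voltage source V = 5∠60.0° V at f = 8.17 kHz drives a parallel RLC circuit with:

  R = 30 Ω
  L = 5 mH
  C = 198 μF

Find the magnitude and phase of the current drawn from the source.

Step 1 — Angular frequency: ω = 2π·f = 2π·8170 = 5.133e+04 rad/s.
Step 2 — Component impedances:
  R: Z = R = 30 Ω
  L: Z = jωL = j·5.133e+04·0.005 = 0 + j256.7 Ω
  C: Z = 1/(jωC) = -j/(ω·C) = 0 - j0.09839 Ω
Step 3 — Parallel combination: 1/Z_total = 1/R + 1/L + 1/C; Z_total = 0.0003229 - j0.09842 Ω = 0.09842∠-89.8° Ω.
Step 4 — Source phasor: V = 5∠60.0° V = 2.5 + j4.33 V.
Step 5 — Ohm's law: I = V / Z_total = (2.5 + j4.33) / (0.0003229 - j0.09842) = -43.91 + j25.54 A.
Step 6 — Convert to polar: |I| = 50.8 A, ∠I = 149.8°.

I = 50.8∠149.8° A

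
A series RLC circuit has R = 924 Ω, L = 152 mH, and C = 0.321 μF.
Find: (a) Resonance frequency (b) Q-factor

Step 1 — Resonance condition Im(Z)=0 gives ω₀ = 1/√(LC).
Step 2 — ω₀ = 1/√(0.152·3.21e-07) = 4527 rad/s.
Step 3 — f₀ = ω₀/(2π) = 720.5 Hz.
Step 4 — Series Q: Q = ω₀L/R = 4527·0.152/924 = 0.7447.

(a) f₀ = 720.5 Hz  (b) Q = 0.7447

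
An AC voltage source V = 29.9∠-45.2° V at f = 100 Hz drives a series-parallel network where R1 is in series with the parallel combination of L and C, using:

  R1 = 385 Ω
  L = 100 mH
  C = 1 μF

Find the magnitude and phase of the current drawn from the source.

Step 1 — Angular frequency: ω = 2π·f = 2π·100 = 628.3 rad/s.
Step 2 — Component impedances:
  R1: Z = R = 385 Ω
  L: Z = jωL = j·628.3·0.1 = 0 + j62.83 Ω
  C: Z = 1/(jωC) = -j/(ω·C) = 0 - j1592 Ω
Step 3 — Parallel branch: L || C = 1/(1/L + 1/C) = 0 + j65.41 Ω.
Step 4 — Series with R1: Z_total = R1 + (L || C) = 385 + j65.41 Ω = 390.5∠9.6° Ω.
Step 5 — Source phasor: V = 29.9∠-45.2° V = 21.07 - j21.22 V.
Step 6 — Ohm's law: I = V / Z_total = (21.07 - j21.22) / (385 + j65.41) = 0.04409 - j0.0626 A.
Step 7 — Convert to polar: |I| = 0.07657 A, ∠I = -54.8°.

I = 0.07657∠-54.8° A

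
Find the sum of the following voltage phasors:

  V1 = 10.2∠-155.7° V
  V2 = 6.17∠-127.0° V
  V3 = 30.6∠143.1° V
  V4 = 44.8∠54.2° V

Step 1 — Convert each phasor to rectangular form:
  V1 = 10.2·(cos(-155.7°) + j·sin(-155.7°)) = -9.296 - j4.197 V
  V2 = 6.17·(cos(-127.0°) + j·sin(-127.0°)) = -3.713 - j4.928 V
  V3 = 30.6·(cos(143.1°) + j·sin(143.1°)) = -24.47 + j18.37 V
  V4 = 44.8·(cos(54.2°) + j·sin(54.2°)) = 26.21 + j36.34 V
Step 2 — Sum components: V_total = -11.27 + j45.58 V.
Step 3 — Convert to polar: |V_total| = 46.96 V, ∠V_total = 103.9°.

V_total = 46.96∠103.9° V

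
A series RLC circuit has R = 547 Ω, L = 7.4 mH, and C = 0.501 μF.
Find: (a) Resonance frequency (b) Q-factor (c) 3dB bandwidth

Step 1 — Resonance: ω₀ = 1/√(LC) = 1/√(0.0074·5.01e-07) = 1.642e+04 rad/s.
Step 2 — f₀ = ω₀/(2π) = 2614 Hz.
Step 3 — Series Q: Q = ω₀L/R = 1.642e+04·0.0074/547 = 0.2222.
Step 4 — Bandwidth: Δω = ω₀/Q = 7.392e+04 rad/s; BW = Δω/(2π) = 1.176e+04 Hz.

(a) f₀ = 2614 Hz  (b) Q = 0.2222  (c) BW = 1.176e+04 Hz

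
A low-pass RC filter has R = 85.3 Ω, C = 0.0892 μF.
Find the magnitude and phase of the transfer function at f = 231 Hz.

Step 1 — Angular frequency: ω = 2π·231 = 1451 rad/s.
Step 2 — Transfer function: H(jω) = 1/(1 + jωRC).
Step 3 — Denominator: 1 + jωRC = 1 + j·1451·85.3·8.92e-08 = 1 + j0.01104.
Step 4 — H = 0.9999 - j0.01104.
Step 5 — Magnitude: |H| = 0.9999 (-0.0 dB); phase: φ = -0.6°.

|H| = 0.9999 (-0.0 dB), φ = -0.6°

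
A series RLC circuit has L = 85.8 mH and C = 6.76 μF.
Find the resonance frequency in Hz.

Step 1 — Resonance condition Im(Z)=0 gives ω₀ = 1/√(LC).
Step 2 — ω₀ = 1/√(0.0858·6.76e-06) = 1313 rad/s.
Step 3 — f₀ = ω₀/(2π) = 209 Hz.

f₀ = 209 Hz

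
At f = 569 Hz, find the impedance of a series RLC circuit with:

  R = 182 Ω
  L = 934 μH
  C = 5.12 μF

Step 1 — Angular frequency: ω = 2π·f = 2π·569 = 3575 rad/s.
Step 2 — Component impedances:
  R: Z = R = 182 Ω
  L: Z = jωL = j·3575·0.000934 = 0 + j3.339 Ω
  C: Z = 1/(jωC) = -j/(ω·C) = 0 - j54.63 Ω
Step 3 — Series combination: Z_total = R + L + C = 182 - j51.29 Ω = 189.1∠-15.7° Ω.

Z = 182 - j51.29 Ω = 189.1∠-15.7° Ω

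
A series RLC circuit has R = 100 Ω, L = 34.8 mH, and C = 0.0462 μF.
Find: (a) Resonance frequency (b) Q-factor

Step 1 — Resonance condition Im(Z)=0 gives ω₀ = 1/√(LC).
Step 2 — ω₀ = 1/√(0.0348·4.62e-08) = 2.494e+04 rad/s.
Step 3 — f₀ = ω₀/(2π) = 3969 Hz.
Step 4 — Series Q: Q = ω₀L/R = 2.494e+04·0.0348/100 = 8.679.

(a) f₀ = 3969 Hz  (b) Q = 8.679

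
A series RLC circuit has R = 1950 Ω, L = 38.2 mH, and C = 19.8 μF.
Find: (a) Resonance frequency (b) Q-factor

Step 1 — Resonance condition Im(Z)=0 gives ω₀ = 1/√(LC).
Step 2 — ω₀ = 1/√(0.0382·1.98e-05) = 1150 rad/s.
Step 3 — f₀ = ω₀/(2π) = 183 Hz.
Step 4 — Series Q: Q = ω₀L/R = 1150·0.0382/1950 = 0.02252.

(a) f₀ = 183 Hz  (b) Q = 0.02252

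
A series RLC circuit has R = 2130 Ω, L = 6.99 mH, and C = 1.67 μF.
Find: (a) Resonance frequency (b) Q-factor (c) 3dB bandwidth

Step 1 — Resonance condition Im(Z)=0 gives ω₀ = 1/√(LC).
Step 2 — ω₀ = 1/√(0.00699·1.67e-06) = 9256 rad/s.
Step 3 — f₀ = ω₀/(2π) = 1473 Hz.
Step 4 — Series Q: Q = ω₀L/R = 9256·0.00699/2130 = 0.03037.
Step 5 — 3dB bandwidth: Δω = ω₀/Q = 3.047e+05 rad/s; BW = Δω/(2π) = 4.85e+04 Hz.

(a) f₀ = 1473 Hz  (b) Q = 0.03037  (c) BW = 4.85e+04 Hz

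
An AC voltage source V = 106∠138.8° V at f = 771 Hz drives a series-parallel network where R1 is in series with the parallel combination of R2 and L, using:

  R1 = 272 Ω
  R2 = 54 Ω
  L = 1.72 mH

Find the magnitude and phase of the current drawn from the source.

Step 1 — Angular frequency: ω = 2π·f = 2π·771 = 4844 rad/s.
Step 2 — Component impedances:
  R1: Z = R = 272 Ω
  R2: Z = R = 54 Ω
  L: Z = jωL = j·4844·0.00172 = 0 + j8.332 Ω
Step 3 — Parallel branch: R2 || L = 1/(1/R2 + 1/L) = 1.256 + j8.138 Ω.
Step 4 — Series with R1: Z_total = R1 + (R2 || L) = 273.3 + j8.138 Ω = 273.4∠1.7° Ω.
Step 5 — Source phasor: V = 106∠138.8° V = -79.76 + j69.82 V.
Step 6 — Ohm's law: I = V / Z_total = (-79.76 + j69.82) / (273.3 + j8.138) = -0.284 + j0.264 A.
Step 7 — Convert to polar: |I| = 0.3877 A, ∠I = 137.1°.

I = 0.3877∠137.1° A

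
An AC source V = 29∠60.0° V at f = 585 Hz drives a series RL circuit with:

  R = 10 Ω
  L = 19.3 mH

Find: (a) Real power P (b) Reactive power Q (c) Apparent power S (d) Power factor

Step 1 — Angular frequency: ω = 2π·f = 2π·585 = 3676 rad/s.
Step 2 — Component impedances:
  R: Z = R = 10 Ω
  L: Z = jωL = j·3676·0.0193 = 0 + j70.94 Ω
Step 3 — Series combination: Z_total = R + L = 10 + j70.94 Ω = 71.64∠82.0° Ω.
Step 4 — Source phasor: V = 29∠60.0° V = 14.5 + j25.11 V.
Step 5 — Current: I = V / Z = 0.3754 - j0.1515 A = 0.4048∠-22.0° A.
Step 6 — Complex power: S = V·I* = 1.639 + j11.62 VA.
Step 7 — Real power: P = Re(S) = 1.639 W.
Step 8 — Reactive power: Q = Im(S) = 11.62 VAR.
Step 9 — Apparent power: |S| = 11.74 VA.
Step 10 — Power factor: PF = P/|S| = 0.1396 (lagging).

(a) P = 1.639 W  (b) Q = 11.62 VAR  (c) S = 11.74 VA  (d) PF = 0.1396 (lagging)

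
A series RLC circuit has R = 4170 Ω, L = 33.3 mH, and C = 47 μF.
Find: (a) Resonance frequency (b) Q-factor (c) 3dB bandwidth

Step 1 — Resonance: ω₀ = 1/√(LC) = 1/√(0.0333·4.7e-05) = 799.3 rad/s.
Step 2 — f₀ = ω₀/(2π) = 127.2 Hz.
Step 3 — Series Q: Q = ω₀L/R = 799.3·0.0333/4170 = 0.006383.
Step 4 — Bandwidth: Δω = ω₀/Q = 1.252e+05 rad/s; BW = Δω/(2π) = 1.993e+04 Hz.

(a) f₀ = 127.2 Hz  (b) Q = 0.006383  (c) BW = 1.993e+04 Hz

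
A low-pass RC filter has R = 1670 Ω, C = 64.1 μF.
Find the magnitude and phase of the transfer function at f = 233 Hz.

Step 1 — Angular frequency: ω = 2π·233 = 1464 rad/s.
Step 2 — Transfer function: H(jω) = 1/(1 + jωRC).
Step 3 — Denominator: 1 + jωRC = 1 + j·1464·1670·6.41e-05 = 1 + j156.7.
Step 4 — H = 4.072e-05 - j0.006381.
Step 5 — Magnitude: |H| = 0.006381 (-43.9 dB); phase: φ = -89.6°.

|H| = 0.006381 (-43.9 dB), φ = -89.6°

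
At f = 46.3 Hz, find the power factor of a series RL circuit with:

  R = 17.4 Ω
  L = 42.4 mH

Step 1 — Angular frequency: ω = 2π·f = 2π·46.3 = 290.9 rad/s.
Step 2 — Component impedances:
  R: Z = R = 17.4 Ω
  L: Z = jωL = j·290.9·0.0424 = 0 + j12.33 Ω
Step 3 — Series combination: Z_total = R + L = 17.4 + j12.33 Ω = 21.33∠35.3° Ω.
Step 4 — Power factor: PF = cos(φ) = Re(Z)/|Z| = 17.4/21.33 = 0.8158.
Step 5 — Type: Im(Z) = 12.33 ⇒ lagging (phase φ = 35.3°).

PF = 0.8158 (lagging, φ = 35.3°)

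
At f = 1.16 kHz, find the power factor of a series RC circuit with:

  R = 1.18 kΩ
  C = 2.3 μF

Step 1 — Angular frequency: ω = 2π·f = 2π·1160 = 7288 rad/s.
Step 2 — Component impedances:
  R: Z = R = 1180 Ω
  C: Z = 1/(jωC) = -j/(ω·C) = 0 - j59.65 Ω
Step 3 — Series combination: Z_total = R + C = 1180 - j59.65 Ω = 1182∠-2.9° Ω.
Step 4 — Power factor: PF = cos(φ) = Re(Z)/|Z| = 1180/1181.5 = 0.9987.
Step 5 — Type: Im(Z) = -59.65 ⇒ leading (phase φ = -2.9°).

PF = 0.9987 (leading, φ = -2.9°)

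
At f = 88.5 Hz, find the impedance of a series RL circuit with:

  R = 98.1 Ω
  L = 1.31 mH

Step 1 — Angular frequency: ω = 2π·f = 2π·88.5 = 556.1 rad/s.
Step 2 — Component impedances:
  R: Z = R = 98.1 Ω
  L: Z = jωL = j·556.1·0.00131 = 0 + j0.7284 Ω
Step 3 — Series combination: Z_total = R + L = 98.1 + j0.7284 Ω = 98.1∠0.4° Ω.

Z = 98.1 + j0.7284 Ω = 98.1∠0.4° Ω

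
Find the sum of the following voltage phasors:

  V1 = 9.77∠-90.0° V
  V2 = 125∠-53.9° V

Step 1 — Convert each phasor to rectangular form:
  V1 = 9.77·(cos(-90.0°) + j·sin(-90.0°)) = 0 - j9.77 V
  V2 = 125·(cos(-53.9°) + j·sin(-53.9°)) = 73.65 - j101 V
Step 2 — Sum components: V_total = 73.65 - j110.8 V.
Step 3 — Convert to polar: |V_total| = 133 V, ∠V_total = -56.4°.

V_total = 133∠-56.4° V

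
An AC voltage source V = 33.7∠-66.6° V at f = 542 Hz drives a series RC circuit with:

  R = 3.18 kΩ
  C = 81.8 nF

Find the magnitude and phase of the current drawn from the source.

Step 1 — Angular frequency: ω = 2π·f = 2π·542 = 3405 rad/s.
Step 2 — Component impedances:
  R: Z = R = 3180 Ω
  C: Z = 1/(jωC) = -j/(ω·C) = 0 - j3590 Ω
Step 3 — Series combination: Z_total = R + C = 3180 - j3590 Ω = 4796∠-48.5° Ω.
Step 4 — Source phasor: V = 33.7∠-66.6° V = 13.38 - j30.93 V.
Step 5 — Ohm's law: I = V / Z_total = (13.38 - j30.93) / (3180 - j3590) = 0.006678 - j0.002187 A.
Step 6 — Convert to polar: |I| = 0.007027 A, ∠I = -18.1°.

I = 0.007027∠-18.1° A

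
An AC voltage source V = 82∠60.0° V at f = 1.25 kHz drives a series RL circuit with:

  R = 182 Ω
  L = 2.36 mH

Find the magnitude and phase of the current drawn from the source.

Step 1 — Angular frequency: ω = 2π·f = 2π·1250 = 7854 rad/s.
Step 2 — Component impedances:
  R: Z = R = 182 Ω
  L: Z = jωL = j·7854·0.00236 = 0 + j18.54 Ω
Step 3 — Series combination: Z_total = R + L = 182 + j18.54 Ω = 182.9∠5.8° Ω.
Step 4 — Source phasor: V = 82∠60.0° V = 41 + j71.01 V.
Step 5 — Ohm's law: I = V / Z_total = (41 + j71.01) / (182 + j18.54) = 0.2623 + j0.3635 A.
Step 6 — Convert to polar: |I| = 0.4482 A, ∠I = 54.2°.

I = 0.4482∠54.2° A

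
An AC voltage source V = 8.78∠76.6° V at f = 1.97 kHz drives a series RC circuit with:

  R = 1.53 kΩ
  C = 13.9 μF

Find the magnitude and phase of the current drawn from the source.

Step 1 — Angular frequency: ω = 2π·f = 2π·1970 = 1.238e+04 rad/s.
Step 2 — Component impedances:
  R: Z = R = 1530 Ω
  C: Z = 1/(jωC) = -j/(ω·C) = 0 - j5.812 Ω
Step 3 — Series combination: Z_total = R + C = 1530 - j5.812 Ω = 1530∠-0.2° Ω.
Step 4 — Source phasor: V = 8.78∠76.6° V = 2.035 + j8.541 V.
Step 5 — Ohm's law: I = V / Z_total = (2.035 + j8.541) / (1530 - j5.812) = 0.001309 + j0.005587 A.
Step 6 — Convert to polar: |I| = 0.005739 A, ∠I = 76.8°.

I = 0.005739∠76.8° A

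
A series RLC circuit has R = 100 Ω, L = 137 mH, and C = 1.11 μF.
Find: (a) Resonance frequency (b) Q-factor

Step 1 — Resonance condition Im(Z)=0 gives ω₀ = 1/√(LC).
Step 2 — ω₀ = 1/√(0.137·1.11e-06) = 2564 rad/s.
Step 3 — f₀ = ω₀/(2π) = 408.1 Hz.
Step 4 — Series Q: Q = ω₀L/R = 2564·0.137/100 = 3.513.

(a) f₀ = 408.1 Hz  (b) Q = 3.513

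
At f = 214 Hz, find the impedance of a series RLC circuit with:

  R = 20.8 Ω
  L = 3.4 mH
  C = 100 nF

Step 1 — Angular frequency: ω = 2π·f = 2π·214 = 1345 rad/s.
Step 2 — Component impedances:
  R: Z = R = 20.8 Ω
  L: Z = jωL = j·1345·0.0034 = 0 + j4.572 Ω
  C: Z = 1/(jωC) = -j/(ω·C) = 0 - j7437 Ω
Step 3 — Series combination: Z_total = R + L + C = 20.8 - j7433 Ω = 7433∠-89.8° Ω.

Z = 20.8 - j7433 Ω = 7433∠-89.8° Ω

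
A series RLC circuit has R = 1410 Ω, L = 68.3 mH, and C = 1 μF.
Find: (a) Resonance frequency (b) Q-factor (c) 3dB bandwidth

Step 1 — Resonance condition Im(Z)=0 gives ω₀ = 1/√(LC).
Step 2 — ω₀ = 1/√(0.0683·1e-06) = 3826 rad/s.
Step 3 — f₀ = ω₀/(2π) = 609 Hz.
Step 4 — Series Q: Q = ω₀L/R = 3826·0.0683/1410 = 0.1853.
Step 5 — 3dB bandwidth: Δω = ω₀/Q = 2.064e+04 rad/s; BW = Δω/(2π) = 3286 Hz.

(a) f₀ = 609 Hz  (b) Q = 0.1853  (c) BW = 3286 Hz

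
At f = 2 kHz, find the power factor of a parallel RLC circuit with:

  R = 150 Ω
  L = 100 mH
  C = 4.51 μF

Step 1 — Angular frequency: ω = 2π·f = 2π·2000 = 1.257e+04 rad/s.
Step 2 — Component impedances:
  R: Z = R = 150 Ω
  L: Z = jωL = j·1.257e+04·0.1 = 0 + j1257 Ω
  C: Z = 1/(jωC) = -j/(ω·C) = 0 - j17.64 Ω
Step 3 — Parallel combination: 1/Z_total = 1/R + 1/L + 1/C; Z_total = 2.105 - j17.64 Ω = 17.77∠-83.2° Ω.
Step 4 — Power factor: PF = cos(φ) = Re(Z)/|Z| = 2.105/17.77 = 0.1185.
Step 5 — Type: Im(Z) = -17.64 ⇒ leading (phase φ = -83.2°).

PF = 0.1185 (leading, φ = -83.2°)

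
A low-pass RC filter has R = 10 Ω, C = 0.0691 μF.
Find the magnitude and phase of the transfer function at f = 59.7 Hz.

Step 1 — Angular frequency: ω = 2π·59.7 = 375.1 rad/s.
Step 2 — Transfer function: H(jω) = 1/(1 + jωRC).
Step 3 — Denominator: 1 + jωRC = 1 + j·375.1·10·6.91e-08 = 1 + j0.0002592.
Step 4 — H = 1 - j0.0002592.
Step 5 — Magnitude: |H| = 1 (-0.0 dB); phase: φ = -0.0°.

|H| = 1 (-0.0 dB), φ = -0.0°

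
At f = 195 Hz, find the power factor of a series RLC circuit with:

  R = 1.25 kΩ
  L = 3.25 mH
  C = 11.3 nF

Step 1 — Angular frequency: ω = 2π·f = 2π·195 = 1225 rad/s.
Step 2 — Component impedances:
  R: Z = R = 1250 Ω
  L: Z = jωL = j·1225·0.00325 = 0 + j3.982 Ω
  C: Z = 1/(jωC) = -j/(ω·C) = 0 - j7.223e+04 Ω
Step 3 — Series combination: Z_total = R + L + C = 1250 - j7.222e+04 Ω = 7.224e+04∠-89.0° Ω.
Step 4 — Power factor: PF = cos(φ) = Re(Z)/|Z| = 1250/7.224e+04 = 0.0173.
Step 5 — Type: Im(Z) = -7.222e+04 ⇒ leading (phase φ = -89.0°).

PF = 0.0173 (leading, φ = -89.0°)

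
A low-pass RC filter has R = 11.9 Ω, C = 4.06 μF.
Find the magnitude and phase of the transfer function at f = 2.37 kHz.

Step 1 — Angular frequency: ω = 2π·2370 = 1.489e+04 rad/s.
Step 2 — Transfer function: H(jω) = 1/(1 + jωRC).
Step 3 — Denominator: 1 + jωRC = 1 + j·1.489e+04·11.9·4.06e-06 = 1 + j0.7195.
Step 4 — H = 0.6589 - j0.4741.
Step 5 — Magnitude: |H| = 0.8117 (-1.8 dB); phase: φ = -35.7°.

|H| = 0.8117 (-1.8 dB), φ = -35.7°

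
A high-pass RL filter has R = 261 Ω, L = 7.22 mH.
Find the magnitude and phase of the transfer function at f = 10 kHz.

Step 1 — Angular frequency: ω = 2π·1e+04 = 6.283e+04 rad/s.
Step 2 — Transfer function: H(jω) = jωL/(R + jωL).
Step 3 — Numerator jωL = j·453.6; denominator R + jωL = 261 + j453.6.
Step 4 — H = 0.7513 + j0.4323.
Step 5 — Magnitude: |H| = 0.8668 (-1.2 dB); phase: φ = 29.9°.

|H| = 0.8668 (-1.2 dB), φ = 29.9°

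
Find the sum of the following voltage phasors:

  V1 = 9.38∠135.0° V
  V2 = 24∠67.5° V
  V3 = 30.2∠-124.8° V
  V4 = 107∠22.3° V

Step 1 — Convert each phasor to rectangular form:
  V1 = 9.38·(cos(135.0°) + j·sin(135.0°)) = -6.633 + j6.633 V
  V2 = 24·(cos(67.5°) + j·sin(67.5°)) = 9.184 + j22.17 V
  V3 = 30.2·(cos(-124.8°) + j·sin(-124.8°)) = -17.24 - j24.8 V
  V4 = 107·(cos(22.3°) + j·sin(22.3°)) = 99 + j40.6 V
Step 2 — Sum components: V_total = 84.31 + j44.61 V.
Step 3 — Convert to polar: |V_total| = 95.39 V, ∠V_total = 27.9°.

V_total = 95.39∠27.9° V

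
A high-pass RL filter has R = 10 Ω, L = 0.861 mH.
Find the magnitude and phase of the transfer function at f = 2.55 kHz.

Step 1 — Angular frequency: ω = 2π·2550 = 1.602e+04 rad/s.
Step 2 — Transfer function: H(jω) = jωL/(R + jωL).
Step 3 — Numerator jωL = j·13.8; denominator R + jωL = 10 + j13.8.
Step 4 — H = 0.6555 + j0.4752.
Step 5 — Magnitude: |H| = 0.8096 (-1.8 dB); phase: φ = 35.9°.

|H| = 0.8096 (-1.8 dB), φ = 35.9°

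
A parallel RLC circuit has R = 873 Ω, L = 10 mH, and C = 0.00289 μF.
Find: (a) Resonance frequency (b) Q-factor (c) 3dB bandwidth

Step 1 — Resonance: ω₀ = 1/√(LC) = 1/√(0.01·2.89e-09) = 1.86e+05 rad/s.
Step 2 — f₀ = ω₀/(2π) = 2.961e+04 Hz.
Step 3 — Parallel Q: Q = R/(ω₀L) = 873/(1.86e+05·0.01) = 0.4693.
Step 4 — Bandwidth: Δω = ω₀/Q = 3.964e+05 rad/s; BW = Δω/(2π) = 6.308e+04 Hz.

(a) f₀ = 2.961e+04 Hz  (b) Q = 0.4693  (c) BW = 6.308e+04 Hz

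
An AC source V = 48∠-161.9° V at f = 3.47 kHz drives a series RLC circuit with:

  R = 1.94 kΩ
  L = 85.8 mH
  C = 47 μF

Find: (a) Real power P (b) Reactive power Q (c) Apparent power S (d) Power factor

Step 1 — Angular frequency: ω = 2π·f = 2π·3470 = 2.18e+04 rad/s.
Step 2 — Component impedances:
  R: Z = R = 1940 Ω
  L: Z = jωL = j·2.18e+04·0.0858 = 0 + j1871 Ω
  C: Z = 1/(jωC) = -j/(ω·C) = 0 - j0.9759 Ω
Step 3 — Series combination: Z_total = R + L + C = 1940 + j1870 Ω = 2694∠43.9° Ω.
Step 4 — Source phasor: V = 48∠-161.9° V = -45.62 - j14.91 V.
Step 5 — Current: I = V / Z = -0.01603 + j0.007766 A = 0.01782∠154.2° A.
Step 6 — Complex power: S = V·I* = 0.6157 + j0.5934 VA.
Step 7 — Real power: P = Re(S) = 0.6157 W.
Step 8 — Reactive power: Q = Im(S) = 0.5934 VAR.
Step 9 — Apparent power: |S| = 0.8551 VA.
Step 10 — Power factor: PF = P/|S| = 0.72 (lagging).

(a) P = 0.6157 W  (b) Q = 0.5934 VAR  (c) S = 0.8551 VA  (d) PF = 0.72 (lagging)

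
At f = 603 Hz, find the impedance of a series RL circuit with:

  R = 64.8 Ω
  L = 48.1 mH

Step 1 — Angular frequency: ω = 2π·f = 2π·603 = 3789 rad/s.
Step 2 — Component impedances:
  R: Z = R = 64.8 Ω
  L: Z = jωL = j·3789·0.0481 = 0 + j182.2 Ω
Step 3 — Series combination: Z_total = R + L = 64.8 + j182.2 Ω = 193.4∠70.4° Ω.

Z = 64.8 + j182.2 Ω = 193.4∠70.4° Ω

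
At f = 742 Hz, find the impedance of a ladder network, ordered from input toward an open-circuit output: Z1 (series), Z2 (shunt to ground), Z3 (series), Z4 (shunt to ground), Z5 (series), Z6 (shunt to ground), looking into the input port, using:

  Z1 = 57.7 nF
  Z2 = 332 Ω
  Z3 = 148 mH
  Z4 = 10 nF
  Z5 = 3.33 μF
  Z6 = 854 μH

Step 1 — Angular frequency: ω = 2π·f = 2π·742 = 4662 rad/s.
Step 2 — Component impedances:
  Z1: Z = 1/(jωC) = -j/(ω·C) = 0 - j3717 Ω
  Z2: Z = R = 332 Ω
  Z3: Z = jωL = j·4662·0.148 = 0 + j690 Ω
  Z4: Z = 1/(jωC) = -j/(ω·C) = 0 - j2.145e+04 Ω
  Z5: Z = 1/(jωC) = -j/(ω·C) = 0 - j64.41 Ω
  Z6: Z = jωL = j·4662·0.000854 = 0 + j3.981 Ω
Step 3 — Ladder network (open output): work backward from the far end, alternating series and parallel combinations. Z_in = 259.8 - j3580 Ω = 3590∠-85.8° Ω.

Z = 259.8 - j3580 Ω = 3590∠-85.8° Ω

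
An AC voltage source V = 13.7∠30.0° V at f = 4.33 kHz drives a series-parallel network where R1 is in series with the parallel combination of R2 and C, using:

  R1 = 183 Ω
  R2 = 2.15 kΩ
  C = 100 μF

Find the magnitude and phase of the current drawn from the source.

Step 1 — Angular frequency: ω = 2π·f = 2π·4330 = 2.721e+04 rad/s.
Step 2 — Component impedances:
  R1: Z = R = 183 Ω
  R2: Z = R = 2150 Ω
  C: Z = 1/(jωC) = -j/(ω·C) = 0 - j0.3676 Ω
Step 3 — Parallel branch: R2 || C = 1/(1/R2 + 1/C) = 6.284e-05 - j0.3676 Ω.
Step 4 — Series with R1: Z_total = R1 + (R2 || C) = 183 - j0.3676 Ω = 183∠-0.1° Ω.
Step 5 — Source phasor: V = 13.7∠30.0° V = 11.86 + j6.85 V.
Step 6 — Ohm's law: I = V / Z_total = (11.86 + j6.85) / (183 - j0.3676) = 0.06476 + j0.03756 A.
Step 7 — Convert to polar: |I| = 0.07486 A, ∠I = 30.1°.

I = 0.07486∠30.1° A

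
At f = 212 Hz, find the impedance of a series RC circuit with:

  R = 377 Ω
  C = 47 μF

Step 1 — Angular frequency: ω = 2π·f = 2π·212 = 1332 rad/s.
Step 2 — Component impedances:
  R: Z = R = 377 Ω
  C: Z = 1/(jωC) = -j/(ω·C) = 0 - j15.97 Ω
Step 3 — Series combination: Z_total = R + C = 377 - j15.97 Ω = 377.3∠-2.4° Ω.

Z = 377 - j15.97 Ω = 377.3∠-2.4° Ω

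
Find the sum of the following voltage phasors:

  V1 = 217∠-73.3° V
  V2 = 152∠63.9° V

Step 1 — Convert each phasor to rectangular form:
  V1 = 217·(cos(-73.3°) + j·sin(-73.3°)) = 62.36 - j207.8 V
  V2 = 152·(cos(63.9°) + j·sin(63.9°)) = 66.87 + j136.5 V
Step 2 — Sum components: V_total = 129.2 - j71.35 V.
Step 3 — Convert to polar: |V_total| = 147.6 V, ∠V_total = -28.9°.

V_total = 147.6∠-28.9° V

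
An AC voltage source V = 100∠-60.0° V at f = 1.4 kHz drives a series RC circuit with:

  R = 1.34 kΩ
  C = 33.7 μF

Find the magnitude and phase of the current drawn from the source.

Step 1 — Angular frequency: ω = 2π·f = 2π·1400 = 8796 rad/s.
Step 2 — Component impedances:
  R: Z = R = 1340 Ω
  C: Z = 1/(jωC) = -j/(ω·C) = 0 - j3.373 Ω
Step 3 — Series combination: Z_total = R + C = 1340 - j3.373 Ω = 1340∠-0.1° Ω.
Step 4 — Source phasor: V = 100∠-60.0° V = 50 - j86.6 V.
Step 5 — Ohm's law: I = V / Z_total = (50 - j86.6) / (1340 - j3.373) = 0.03748 - j0.06453 A.
Step 6 — Convert to polar: |I| = 0.07463 A, ∠I = -59.9°.

I = 0.07463∠-59.9° A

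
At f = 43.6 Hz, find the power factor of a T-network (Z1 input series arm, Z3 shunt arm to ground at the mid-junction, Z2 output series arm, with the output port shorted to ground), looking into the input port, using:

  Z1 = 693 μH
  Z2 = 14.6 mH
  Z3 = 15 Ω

Step 1 — Angular frequency: ω = 2π·f = 2π·43.6 = 273.9 rad/s.
Step 2 — Component impedances:
  Z1: Z = jωL = j·273.9·0.000693 = 0 + j0.1898 Ω
  Z2: Z = jωL = j·273.9·0.0146 = 0 + j4 Ω
  Z3: Z = R = 15 Ω
Step 3 — With the output port shorted to ground, the output series arm Z2 runs from the junction to ground; the shunt arm Z3 also runs from the junction to ground. They appear in parallel: Z3 || Z2 = 0.9957 + j3.734 Ω.
Step 4 — Series with input arm Z1: Z_in = Z1 + (Z3 || Z2) = 0.9957 + j3.924 Ω = 4.048∠75.8° Ω.
Step 5 — Power factor: PF = cos(φ) = Re(Z)/|Z| = 0.995676/4.04833 = 0.2459.
Step 6 — Type: Im(Z) = 3.924 ⇒ lagging (phase φ = 75.8°).

PF = 0.2459 (lagging, φ = 75.8°)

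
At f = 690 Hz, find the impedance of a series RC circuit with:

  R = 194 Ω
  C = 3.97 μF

Step 1 — Angular frequency: ω = 2π·f = 2π·690 = 4335 rad/s.
Step 2 — Component impedances:
  R: Z = R = 194 Ω
  C: Z = 1/(jωC) = -j/(ω·C) = 0 - j58.1 Ω
Step 3 — Series combination: Z_total = R + C = 194 - j58.1 Ω = 202.5∠-16.7° Ω.

Z = 194 - j58.1 Ω = 202.5∠-16.7° Ω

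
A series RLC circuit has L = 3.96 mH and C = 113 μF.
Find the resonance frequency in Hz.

Step 1 — Resonance condition Im(Z)=0 gives ω₀ = 1/√(LC).
Step 2 — ω₀ = 1/√(0.00396·0.000113) = 1495 rad/s.
Step 3 — f₀ = ω₀/(2π) = 237.9 Hz.

f₀ = 237.9 Hz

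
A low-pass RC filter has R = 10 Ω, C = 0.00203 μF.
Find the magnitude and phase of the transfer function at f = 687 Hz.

Step 1 — Angular frequency: ω = 2π·687 = 4317 rad/s.
Step 2 — Transfer function: H(jω) = 1/(1 + jωRC).
Step 3 — Denominator: 1 + jωRC = 1 + j·4317·10·2.03e-09 = 1 + j8.763e-05.
Step 4 — H = 1 - j8.763e-05.
Step 5 — Magnitude: |H| = 1 (-0.0 dB); phase: φ = -0.0°.

|H| = 1 (-0.0 dB), φ = -0.0°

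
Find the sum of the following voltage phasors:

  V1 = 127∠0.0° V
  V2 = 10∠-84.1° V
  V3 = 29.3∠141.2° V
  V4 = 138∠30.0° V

Step 1 — Convert each phasor to rectangular form:
  V1 = 127·(cos(0.0°) + j·sin(0.0°)) = 127 V
  V2 = 10·(cos(-84.1°) + j·sin(-84.1°)) = 1.028 - j9.947 V
  V3 = 29.3·(cos(141.2°) + j·sin(141.2°)) = -22.83 + j18.36 V
  V4 = 138·(cos(30.0°) + j·sin(30.0°)) = 119.5 + j69 V
Step 2 — Sum components: V_total = 224.7 + j77.41 V.
Step 3 — Convert to polar: |V_total| = 237.7 V, ∠V_total = 19.0°.

V_total = 237.7∠19.0° V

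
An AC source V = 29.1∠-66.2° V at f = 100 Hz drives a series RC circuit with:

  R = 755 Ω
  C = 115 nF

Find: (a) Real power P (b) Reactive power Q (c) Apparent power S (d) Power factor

Step 1 — Angular frequency: ω = 2π·f = 2π·100 = 628.3 rad/s.
Step 2 — Component impedances:
  R: Z = R = 755 Ω
  C: Z = 1/(jωC) = -j/(ω·C) = 0 - j1.384e+04 Ω
Step 3 — Series combination: Z_total = R + C = 755 - j1.384e+04 Ω = 1.386e+04∠-86.9° Ω.
Step 4 — Source phasor: V = 29.1∠-66.2° V = 11.74 - j26.63 V.
Step 5 — Current: I = V / Z = 0.001964 + j0.0007414 A = 0.0021∠20.7° A.
Step 6 — Complex power: S = V·I* = 0.003328 - j0.06101 VA.
Step 7 — Real power: P = Re(S) = 0.003328 W.
Step 8 — Reactive power: Q = Im(S) = -0.06101 VAR.
Step 9 — Apparent power: |S| = 0.0611 VA.
Step 10 — Power factor: PF = P/|S| = 0.05447 (leading).

(a) P = 0.003328 W  (b) Q = -0.06101 VAR  (c) S = 0.0611 VA  (d) PF = 0.05447 (leading)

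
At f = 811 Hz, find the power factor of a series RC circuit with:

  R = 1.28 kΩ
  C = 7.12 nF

Step 1 — Angular frequency: ω = 2π·f = 2π·811 = 5096 rad/s.
Step 2 — Component impedances:
  R: Z = R = 1280 Ω
  C: Z = 1/(jωC) = -j/(ω·C) = 0 - j2.756e+04 Ω
Step 3 — Series combination: Z_total = R + C = 1280 - j2.756e+04 Ω = 2.759e+04∠-87.3° Ω.
Step 4 — Power factor: PF = cos(φ) = Re(Z)/|Z| = 1280/2.759e+04 = 0.04639.
Step 5 — Type: Im(Z) = -2.756e+04 ⇒ leading (phase φ = -87.3°).

PF = 0.04639 (leading, φ = -87.3°)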